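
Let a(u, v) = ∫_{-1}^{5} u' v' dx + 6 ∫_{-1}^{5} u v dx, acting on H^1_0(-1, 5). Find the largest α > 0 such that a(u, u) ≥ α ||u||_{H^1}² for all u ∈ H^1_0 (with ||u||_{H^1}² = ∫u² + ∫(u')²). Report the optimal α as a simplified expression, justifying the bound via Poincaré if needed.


α = 1

Coercivity of a(·,·) on H^1_0(-1, 5) means a(u, u) ≥ α ||u||_{H^1}² for every u ∈ H^1_0.
The interval has length L = 6, and Poincaré/coercivity depend only on L. Here a(u, u) = ∫(u')² + (6)·∫u².
Here c = 6 ≥ 1, so a(u,u) = ∫(u')² + c∫u² ≥ ∫(u')² + ∫u² = ||u||_{H^1}², i.e. α = 1 works. No larger α is possible: a(u,u) ≥ α||u||_{H^1}² means (1−α)∫(u')² ≥ (α−c)∫u², and for the modes u_n = sin(nπ(x−x₀)/L) (x₀ the left endpoint) one has ∫u_n²/∫(u_n')² = (L/(nπ))² → 0, so a(u_n,u_n)/||u_n||_{H^1}² → 1. Hence the optimal constant is α = 1.
Therefore α = 1.


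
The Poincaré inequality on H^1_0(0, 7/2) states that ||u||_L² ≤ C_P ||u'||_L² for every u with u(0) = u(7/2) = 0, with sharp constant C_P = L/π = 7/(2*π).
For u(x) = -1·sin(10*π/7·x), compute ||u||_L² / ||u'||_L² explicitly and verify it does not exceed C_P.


||u||_L² / ||u'||_L² = 7/(10*π) < C_P = 7/(2*π).

u(x) = -1·sin(10*π/7·x), so u'(x) = -10*π*cos(10*π*x/7)/7.
Writing u(x) = A·sin(kπx/L) with A = -1 and k = 5, use ∫_0^L sin²(kπx/L) dx = L/2 and ∫_0^L cos²(kπx/L) dx = L/2.
u² = 1·sin²(10*π/7·x) and (u')² = 100*π^2/49·cos²(10*π/7·x), and each of sin², cos² integrates to L/2 = 7/4 over (0, 7/2).
∫_0^7/2 u² dx = 7/4, so ||u||_L² = sqrt(7)/2.
∫_0^7/2 (u')² dx = 25*π^2/7, so ||u'||_L² = 5*sqrt(7)*π/7.
Ratio ||u||_L² / ||u'||_L² = 7/(10*π).
Sharp Poincaré constant on H^1_0(0, 7/2) is C_P = L/π = 7/(2*π), achieved by sin(2*π/7·x).
This is the k = 5 harmonic; the ratio L/(kπ) is strictly less than C_P = L/π, consistent with the sharp inequality ||u||_L² ≤ C_P ||u'||_L².


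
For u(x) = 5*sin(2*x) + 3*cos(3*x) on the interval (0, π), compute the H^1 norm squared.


||u||_{H^1(0,π)}^2 = -240 + 215*π/2

u'(x) = -9*sin(3*x) + 10*cos(2*x).
Expand u² and (u')² and integrate term by term on (0, π), using: for integers n ≥ 1, ∫_0^π sin²(nx) dx = ∫_0^π cos²(nx) dx = π/2; for n ≠ n', ∫_0^π sin(nx)sin(n'x) dx = ∫_0^π cos(nx)cos(n'x) dx = 0; and by product-to-sum, ∫_0^π sin(nx)cos(n'x) dx = ½∫_0^π [sin((n+n')x) + sin((n−n')x)] dx, which is 0 when n+n' is even and 2n/(n²−n'²) when n+n' is odd (it need not vanish on (0, π)).
  u² squared terms: (3)²·∫cos(3x)² dx = 9·π/2 = 9*π/2;  (5)²·∫sin(2x)² dx = 25·π/2 = 25*π/2.
  u² cross terms: 2·(3)·(5)·∫cos(3x)·sin(2x) dx = 30·(-4/5) = -24.
  So ∫_0^π u² dx = 9*π/2 + 25*π/2 − 24 = -24 + 17*π.
  (u')² squared terms: (-9)²·∫sin(3x)² dx = 81·π/2 = 81*π/2;  (10)²·∫cos(2x)² dx = 100·π/2 = 50*π.
  (u')² cross terms: 2·(-9)·(10)·∫sin(3x)·cos(2x) dx = -180·(6/5) = -216.
  So ∫_0^π (u')² dx = 81*π/2 + 50*π − 216 = -216 + 181*π/2.
||u||_{H^1}^2 = (-24 + 17*π) + (-216 + 181*π/2) = -240 + 215*π/2.


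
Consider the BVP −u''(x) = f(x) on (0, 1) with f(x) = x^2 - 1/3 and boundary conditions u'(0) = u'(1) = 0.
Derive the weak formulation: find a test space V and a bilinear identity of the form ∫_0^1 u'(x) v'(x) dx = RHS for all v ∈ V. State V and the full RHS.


V = H^1(0, 1) (no boundary constraint on v; u is determined up to an additive constant); weak form: ∫_0^1 u'v' dx = ∫_0^1 (x^2 - 1/3) v dx for all v ∈ V.

Multiply both sides by a test function v and integrate from 0 to 1:
  ∫_0^1 −u''(x) v(x) dx = ∫_0^1 f(x) v(x) dx.
Integrate the LHS by parts once:
  ∫_0^1 −u'' v dx = −[u'(x) v(x)]_0^1 + ∫_0^1 u'(x) v'(x) dx.
Thus ∫_0^1 u'(x) v'(x) dx = ∫_0^1 f(x) v(x) dx + [u'(x) v(x)]_0^1.
Choose V so that boundary terms are either known or forced to vanish.
u has homogeneous Neumann: u'(0) = u'(1) = 0. So [u' v]_0^1 = 0·v(1) − 0·v(0) = 0 for any v; take V = H^1(0, 1).
Weak formulation: find u (satisfying any essential BC) such that ∫_0^1 u'(x) v'(x) dx = ∫_0^1 f v dx for all v ∈ V (homogeneous Neumann, so boundary terms vanish).
Substituting f(x) = x^2 - 1/3, the right-hand side is ∫_0^1 (x^2 - 1/3) v dx.
Compatibility check (pure Neumann): taking v ≡ 1 ∈ V gives 0 = ∫_0^1 f dx + (0) − (0), i.e. ∫_0^1 f dx must equal u'(0) − u'(1) = 0. Indeed ∫_0^1 (x^2 - 1/3) dx = 0, so the data are compatible. The solution is then unique only up to an additive constant (fix it e.g. by requiring ∫_0^1 u dx = 0).


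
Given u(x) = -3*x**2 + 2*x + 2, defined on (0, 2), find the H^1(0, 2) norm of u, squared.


||u||_{H^1}^2 = 1024/15

The H^1 norm (squared) on an interval (0, L) is
  ||u||_{H^1}^2 = ∫_0^L u(x)^2 dx + ∫_0^L u'(x)^2 dx.
Compute u'(x) = 2 - 6*x.
Then u(x)^2 = 9*x**4 - 12*x**3 - 8*x**2 + 8*x + 4 and u'(x)^2 = 36*x**2 - 24*x + 4.
Integrate each monomial from 0 to 2 using ∫_0^2 c·x^n dx = c·2^(n+1)/(n+1):
  ∫_0^2 u(x)^2 dx = ∫_0^2 (9*x^4 - 12*x^3 - 8*x^2 + 8*x + 4) dx. Term by term:
    ∫_0^2 9*x^4 dx = 288/5;  ∫_0^2 -12*x^3 dx = -48;  ∫_0^2 -8*x^2 dx = -64/3;
    ∫_0^2 8*x dx = 16;  ∫_0^2 4 dx = 8.
  Sum: 288/5 − 48 − 64/3 + 16 + 8 = 184/15.
  ∫_0^2 u'(x)^2 dx = ∫_0^2 (36*x^2 - 24*x + 4) dx. Term by term:
    ∫_0^2 36*x^2 dx = 96;  ∫_0^2 -24*x dx = -48;  ∫_0^2 4 dx = 8.
  Sum: 96 − 48 + 8 = 56.
Adding: ||u||_{H^1}^2 = 184/15 + 56 = 1024/15.


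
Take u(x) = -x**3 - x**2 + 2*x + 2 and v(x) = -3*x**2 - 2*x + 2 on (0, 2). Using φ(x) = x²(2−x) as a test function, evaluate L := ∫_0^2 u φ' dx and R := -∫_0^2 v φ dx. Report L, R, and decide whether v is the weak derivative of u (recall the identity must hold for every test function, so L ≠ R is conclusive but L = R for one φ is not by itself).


LHS = 104/15, RHS = 104/15. Yes, v = u' weakly.

u(x) = -x**3 - x**2 + 2*x + 2, classical derivative u'(x) = -3*x**2 - 2*x + 2.
φ(x) = x²(2−x), so φ'(x) = x*(4 - 3*x).
Note φ(0) = φ(2) = 0, so the boundary term u·φ vanishes.
LHS = ∫_0^2 u(x) φ'(x) dx = ∫_0^2 (3*x^5 - x^4 - 10*x^3 + 2*x^2 + 8*x) dx. Term by term:
  ∫_0^2 3*x^5 dx = 32;  ∫_0^2 -x^4 dx = -32/5;  ∫_0^2 -10*x^3 dx = -40;
  ∫_0^2 2*x^2 dx = 16/3;  ∫_0^2 8*x dx = 16.
Sum: 32 − 32/5 − 40 + 16/3 + 16 = 104/15.
So LHS = 104/15.
∫_0^2 v(x) φ(x) dx = ∫_0^2 (3*x^5 - 4*x^4 - 6*x^3 + 4*x^2) dx. Term by term:
  ∫_0^2 3*x^5 dx = 32;  ∫_0^2 -4*x^4 dx = -128/5;  ∫_0^2 -6*x^3 dx = -24;
  ∫_0^2 4*x^2 dx = 32/3.
Sum: 32 − 128/5 − 24 + 32/3 = -104/15.
So RHS = -∫_0^2 v(x) φ(x) dx = 104/15.
LHS = RHS, so the identity holds for this test φ.
Moreover u is smooth here and v(x) = u'(x) = -3*x**2 - 2*x + 2 pointwise, so the identity holds for every test function. Hence v is the weak derivative of u.


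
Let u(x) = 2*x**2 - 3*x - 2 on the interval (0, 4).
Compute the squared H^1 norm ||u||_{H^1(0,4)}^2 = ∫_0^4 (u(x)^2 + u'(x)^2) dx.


||u||_{H^1}^2 = 5548/15

The H^1 norm (squared) on an interval (0, L) is
  ||u||_{H^1}^2 = ∫_0^L u(x)^2 dx + ∫_0^L u'(x)^2 dx.
Compute u'(x) = 4*x - 3.
Then u(x)^2 = 4*x**4 - 12*x**3 + x**2 + 12*x + 4 and u'(x)^2 = 16*x**2 - 24*x + 9.
Integrate each monomial from 0 to 4 using ∫_0^4 c·x^n dx = c·4^(n+1)/(n+1):
  ∫_0^4 u(x)^2 dx = ∫_0^4 (4*x^4 - 12*x^3 + x^2 + 12*x + 4) dx. Term by term:
    ∫_0^4 4*x^4 dx = 4096/5;  ∫_0^4 -12*x^3 dx = -768;  ∫_0^4 x^2 dx = 64/3;
    ∫_0^4 12*x dx = 96;  ∫_0^4 4 dx = 16.
  Sum: 4096/5 − 768 + 64/3 + 96 + 16 = 2768/15.
  ∫_0^4 u'(x)^2 dx = ∫_0^4 (16*x^2 - 24*x + 9) dx. Term by term:
    ∫_0^4 16*x^2 dx = 1024/3;  ∫_0^4 -24*x dx = -192;  ∫_0^4 9 dx = 36.
  Sum: 1024/3 − 192 + 36 = 556/3.
Adding: ||u||_{H^1}^2 = 2768/15 + 556/3 = 5548/15.


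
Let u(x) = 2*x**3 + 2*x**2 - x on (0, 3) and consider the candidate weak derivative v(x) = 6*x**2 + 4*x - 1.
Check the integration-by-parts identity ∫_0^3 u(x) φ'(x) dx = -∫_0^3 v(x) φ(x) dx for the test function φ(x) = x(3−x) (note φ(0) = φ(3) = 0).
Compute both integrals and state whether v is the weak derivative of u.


LHS = -477/5, RHS = -477/5. Yes, v = u' weakly.

u(x) = 2*x**3 + 2*x**2 - x, classical derivative u'(x) = 6*x**2 + 4*x - 1.
φ(x) = x(3−x), so φ'(x) = 3 - 2*x.
Note φ(0) = φ(3) = 0, so the boundary term u·φ vanishes.
LHS = ∫_0^3 u(x) φ'(x) dx = ∫_0^3 (-4*x^4 + 2*x^3 + 8*x^2 - 3*x) dx. Term by term:
  ∫_0^3 -4*x^4 dx = -972/5;  ∫_0^3 2*x^3 dx = 81/2;  ∫_0^3 8*x^2 dx = 72;
  ∫_0^3 -3*x dx = -27/2.
Sum: -972/5 + 81/2 + 72 − 27/2 = -477/5.
So LHS = -477/5.
∫_0^3 v(x) φ(x) dx = ∫_0^3 (-6*x^4 + 14*x^3 + 13*x^2 - 3*x) dx. Term by term:
  ∫_0^3 -6*x^4 dx = -1458/5;  ∫_0^3 14*x^3 dx = 567/2;  ∫_0^3 13*x^2 dx = 117;
  ∫_0^3 -3*x dx = -27/2.
Sum: -1458/5 + 567/2 + 117 − 27/2 = 477/5.
So RHS = -∫_0^3 v(x) φ(x) dx = -477/5.
LHS = RHS, so the identity holds for this test φ.
Moreover u is smooth here and v(x) = u'(x) = 6*x**2 + 4*x - 1 pointwise, so the identity holds for every test function. Hence v is the weak derivative of u.


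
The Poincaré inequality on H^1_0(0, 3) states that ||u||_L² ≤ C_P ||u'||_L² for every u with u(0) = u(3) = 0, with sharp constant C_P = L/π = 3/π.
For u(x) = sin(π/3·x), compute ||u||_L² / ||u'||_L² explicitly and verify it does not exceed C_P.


||u||_L² / ||u'||_L² = 3/π = C_P.

u(x) = sin(π/3·x), so u'(x) = π*cos(π*x/3)/3.
Writing u(x) = A·sin(kπx/L) with A = 1 and k = 1, use ∫_0^L sin²(kπx/L) dx = L/2 and ∫_0^L cos²(kπx/L) dx = L/2.
u² = 1·sin²(π/3·x) and (u')² = π^2/9·cos²(π/3·x), and each of sin², cos² integrates to L/2 = 3/2 over (0, 3).
∫_0^3 u² dx = 3/2, so ||u||_L² = sqrt(6)/2.
∫_0^3 (u')² dx = π^2/6, so ||u'||_L² = sqrt(6)*π/6.
Ratio ||u||_L² / ||u'||_L² = 3/π.
Sharp Poincaré constant on H^1_0(0, 3) is C_P = L/π = 3/π, achieved by sin(π/3·x).
This is the k = 1 eigenfunction (up to amplitude), so the ratio equals the sharp Poincaré constant exactly.


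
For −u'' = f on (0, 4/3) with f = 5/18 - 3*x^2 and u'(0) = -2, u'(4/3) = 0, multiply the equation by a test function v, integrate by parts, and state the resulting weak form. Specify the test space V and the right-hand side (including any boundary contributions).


V = H^1(0, 4/3) (v unrestricted at boundary; u is determined up to an additive constant); weak form: ∫_0^4/3 u'v' dx = ∫_0^4/3 (5/18 - 3*x^2) v dx + 2·v(0) for all v ∈ V.

Multiply both sides by a test function v and integrate from 0 to 4/3:
  ∫_0^4/3 −u''(x) v(x) dx = ∫_0^4/3 f(x) v(x) dx.
Integrate the LHS by parts once:
  ∫_0^4/3 −u'' v dx = −[u'(x) v(x)]_0^4/3 + ∫_0^4/3 u'(x) v'(x) dx.
Thus ∫_0^4/3 u'(x) v'(x) dx = ∫_0^4/3 f(x) v(x) dx + [u'(x) v(x)]_0^4/3.
Choose V so that boundary terms are either known or forced to vanish.
u has inhomogeneous Neumann u'(0) = -2, u'(4/3) = 0. [u' v]_0^4/3 = (0)·v(4/3) − (-2)·v(0) = 2·v(0). Take V = H^1(0, 4/3); boundary term becomes part of RHS.
Weak formulation: find u (satisfying any essential BC) such that ∫_0^4/3 u'(x) v'(x) dx = ∫_0^4/3 f v dx + 2·v(0) for all v ∈ V (Neumann data are natural BCs: they enter the RHS as boundary terms).
Substituting f(x) = 5/18 - 3*x^2, the right-hand side is ∫_0^4/3 (5/18 - 3*x^2) v dx + 2·v(0).
Compatibility check (pure Neumann): taking v ≡ 1 ∈ V gives 0 = ∫_0^4/3 f dx + (0) − (-2), i.e. ∫_0^4/3 f dx must equal u'(0) − u'(4/3) = -2. Indeed ∫_0^4/3 (5/18 - 3*x^2) dx = -2, so the data are compatible. The solution is then unique only up to an additive constant (fix it e.g. by requiring ∫_0^4/3 u dx = 0).


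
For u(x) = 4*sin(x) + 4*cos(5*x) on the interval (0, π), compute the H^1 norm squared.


||u||_{H^1(0,π)}^2 = 224*π

u'(x) = -20*sin(5*x) + 4*cos(x).
Expand u² and (u')² and integrate term by term on (0, π), using: for integers n ≥ 1, ∫_0^π sin²(nx) dx = ∫_0^π cos²(nx) dx = π/2; for n ≠ n', ∫_0^π sin(nx)sin(n'x) dx = ∫_0^π cos(nx)cos(n'x) dx = 0; and by product-to-sum, ∫_0^π sin(nx)cos(n'x) dx = ½∫_0^π [sin((n+n')x) + sin((n−n')x)] dx, which is 0 when n+n' is even and 2n/(n²−n'²) when n+n' is odd (it need not vanish on (0, π)).
  u² squared terms: (4)²·∫cos(5x)² dx = 16·π/2 = 8*π;  (4)²·∫sin(x)² dx = 16·π/2 = 8*π.
  u² cross terms: 2·(4)·(4)·∫cos(5x)·sin(x) dx = 32·(0) = 0.
  So ∫_0^π u² dx = 8*π + 8*π + 0 = 16*π.
  (u')² squared terms: (-20)²·∫sin(5x)² dx = 400·π/2 = 200*π;  (4)²·∫cos(x)² dx = 16·π/2 = 8*π.
  (u')² cross terms: 2·(-20)·(4)·∫sin(5x)·cos(x) dx = -160·(0) = 0.
  So ∫_0^π (u')² dx = 200*π + 8*π + 0 = 208*π.
||u||_{H^1}^2 = (16*π) + (208*π) = 224*π.


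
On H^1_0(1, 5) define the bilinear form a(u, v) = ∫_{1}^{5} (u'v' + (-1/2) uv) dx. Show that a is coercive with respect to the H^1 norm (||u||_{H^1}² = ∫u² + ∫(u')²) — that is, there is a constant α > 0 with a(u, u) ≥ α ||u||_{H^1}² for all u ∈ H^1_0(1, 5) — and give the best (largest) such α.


α = (-8 + π^2)/(π^2 + 16)

Coercivity of a(·,·) on H^1_0(1, 5) means a(u, u) ≥ α ||u||_{H^1}² for every u ∈ H^1_0.
The interval has length L = 4, and Poincaré/coercivity depend only on L. Here a(u, u) = ∫(u')² + (-1/2)·∫u².
Here c = -1/2 < 0 with |c| < (π/L)² = π^2/16, so coercivity still holds. The condition a(u,u) ≥ α||u||_{H^1}² reads (1−α)∫(u')² ≥ (α−c)∫u². Any admissible α is ≤ 1 (rapidly oscillating u have ∫u²/∫(u')² → 0), and α = 1 would force 0 ≥ (1−c)∫u², impossible since c < 1; so 1−α > 0. By the sharp Poincaré inequality on H^1_0 of an interval of length L, ∫(u')² ≥ (π/L)²∫u² with equality for the first sine mode sin(π(x−x₀)/L) (x₀ the left endpoint), so the inequality holds for all u iff (1−α)(π/L)² ≥ α − c, i.e. α ≤ ((π/L)² + c)/((π/L)² + 1) = (1 + c(L/π)²)/(1 + (L/π)²). (Direct route, valid since c ≤ 0: Poincaré gives c∫u² ≥ c(L/π)²∫(u')², so a(u,u) ≥ (1 + c(L/π)²)∫(u')², while ||u||_{H^1}² ≤ (1 + (L/π)²)∫(u')²; dividing yields the same α.) With (π/L)² = π^2/16 and c = -1/2, the largest admissible constant is α = ((π/L)² + c)/((π/L)² + 1).
Simplifying, α = (-8 + π^2)/(π^2 + 16).


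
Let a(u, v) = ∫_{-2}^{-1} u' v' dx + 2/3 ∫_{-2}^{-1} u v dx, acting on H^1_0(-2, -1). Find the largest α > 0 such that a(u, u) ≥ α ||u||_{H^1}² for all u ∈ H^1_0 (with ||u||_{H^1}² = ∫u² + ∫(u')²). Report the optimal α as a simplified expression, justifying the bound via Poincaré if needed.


α = (2/3 + π^2)/(1 + π^2)

Coercivity of a(·,·) on H^1_0(-2, -1) means a(u, u) ≥ α ||u||_{H^1}² for every u ∈ H^1_0.
The interval has length L = 1, and Poincaré/coercivity depend only on L. Here a(u, u) = ∫(u')² + (2/3)·∫u².
Here 0 < c = 2/3 < 1. The condition a(u,u) ≥ α||u||_{H^1}² reads (1−α)∫(u')² ≥ (α−c)∫u². Any admissible α is ≤ 1 (rapidly oscillating u have ∫u²/∫(u')² → 0), and α = 1 would force 0 ≥ (1−c)∫u², impossible since c < 1; so 1−α > 0. By the sharp Poincaré inequality on H^1_0 of an interval of length L, ∫(u')² ≥ (π/L)²∫u² with equality for the first sine mode sin(π(x−x₀)/L) (x₀ the left endpoint), so the inequality holds for all u iff (1−α)(π/L)² ≥ α − c, i.e. α ≤ ((π/L)² + c)/((π/L)² + 1) = (1 + c(L/π)²)/(1 + (L/π)²). With (π/L)² = π^2 and c = 2/3, the largest admissible constant is α = ((π/L)² + c)/((π/L)² + 1).
Simplifying, α = (2/3 + π^2)/(1 + π^2).


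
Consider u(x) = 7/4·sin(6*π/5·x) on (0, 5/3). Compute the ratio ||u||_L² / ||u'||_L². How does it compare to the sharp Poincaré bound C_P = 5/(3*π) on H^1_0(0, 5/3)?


||u||_L² / ||u'||_L² = 5/(6*π) < C_P = 5/(3*π).

u(x) = 7/4·sin(6*π/5·x), so u'(x) = 21*π*cos(6*π*x/5)/10.
Writing u(x) = A·sin(kπx/L) with A = 7/4 and k = 2, use ∫_0^L sin²(kπx/L) dx = L/2 and ∫_0^L cos²(kπx/L) dx = L/2.
u² = 49/16·sin²(6*π/5·x) and (u')² = 441*π^2/100·cos²(6*π/5·x), and each of sin², cos² integrates to L/2 = 5/6 over (0, 5/3).
∫_0^5/3 u² dx = 245/96, so ||u||_L² = 7*sqrt(30)/24.
∫_0^5/3 (u')² dx = 147*π^2/40, so ||u'||_L² = 7*sqrt(30)*π/20.
Ratio ||u||_L² / ||u'||_L² = 5/(6*π).
Sharp Poincaré constant on H^1_0(0, 5/3) is C_P = L/π = 5/(3*π), achieved by sin(3*π/5·x).
This is the k = 2 harmonic; the ratio L/(kπ) is strictly less than C_P = L/π, consistent with the sharp inequality ||u||_L² ≤ C_P ||u'||_L².


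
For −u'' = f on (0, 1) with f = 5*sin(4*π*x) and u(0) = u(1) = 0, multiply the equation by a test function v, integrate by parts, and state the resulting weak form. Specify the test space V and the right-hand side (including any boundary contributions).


V = H^1_0(0, 1) (so v(0) = v(1) = 0); weak form: ∫_0^1 u'v' dx = ∫_0^1 (5*sin(4*π*x)) v dx for all v ∈ V.

Multiply both sides by a test function v and integrate from 0 to 1:
  ∫_0^1 −u''(x) v(x) dx = ∫_0^1 f(x) v(x) dx.
Integrate the LHS by parts once:
  ∫_0^1 −u'' v dx = −[u'(x) v(x)]_0^1 + ∫_0^1 u'(x) v'(x) dx.
Thus ∫_0^1 u'(x) v'(x) dx = ∫_0^1 f(x) v(x) dx + [u'(x) v(x)]_0^1.
Choose V so that boundary terms are either known or forced to vanish.
u is Dirichlet: u(0) = u(1) = 0. Let V = H^1_0(0, 1); then v(0) = v(1) = 0, and [u' v]_0^1 = 0.
Weak formulation: find u (satisfying any essential BC) such that ∫_0^1 u'(x) v'(x) dx = ∫_0^1 f v dx for all v ∈ V.
Substituting f(x) = 5*sin(4*π*x), the right-hand side is ∫_0^1 (5*sin(4*π*x)) v dx.


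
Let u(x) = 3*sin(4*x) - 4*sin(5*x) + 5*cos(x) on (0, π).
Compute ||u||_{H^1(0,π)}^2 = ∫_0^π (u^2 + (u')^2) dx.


||u||_{H^1(0,π)}^2 = 32 + 619*π/2

u'(x) = -5*sin(x) + 12*cos(4*x) - 20*cos(5*x).
Expand u² and (u')² and integrate term by term on (0, π), using: for integers n ≥ 1, ∫_0^π sin²(nx) dx = ∫_0^π cos²(nx) dx = π/2; for n ≠ n', ∫_0^π sin(nx)sin(n'x) dx = ∫_0^π cos(nx)cos(n'x) dx = 0; and by product-to-sum, ∫_0^π sin(nx)cos(n'x) dx = ½∫_0^π [sin((n+n')x) + sin((n−n')x)] dx, which is 0 when n+n' is even and 2n/(n²−n'²) when n+n' is odd (it need not vanish on (0, π)).
  u² squared terms: (-4)²·∫sin(5x)² dx = 16·π/2 = 8*π;  (3)²·∫sin(4x)² dx = 9·π/2 = 9*π/2;  (5)²·∫cos(x)² dx = 25·π/2 = 25*π/2.
  u² cross terms: 2·(-4)·(3)·∫sin(5x)·sin(4x) dx = -24·(0) = 0;  2·(-4)·(5)·∫sin(5x)·cos(x) dx = -40·(0) = 0;  2·(3)·(5)·∫sin(4x)·cos(x) dx = 30·(8/15) = 16.
  So ∫_0^π u² dx = 8*π + 9*π/2 + 25*π/2 + 0 + 0 + 16 = 16 + 25*π.
  (u')² squared terms: (-20)²·∫cos(5x)² dx = 400·π/2 = 200*π;  (-5)²·∫sin(x)² dx = 25·π/2 = 25*π/2;  (12)²·∫cos(4x)² dx = 144·π/2 = 72*π.
  (u')² cross terms: 2·(-20)·(-5)·∫cos(5x)·sin(x) dx = 200·(0) = 0;  2·(-20)·(12)·∫cos(5x)·cos(4x) dx = -480·(0) = 0;  2·(-5)·(12)·∫sin(x)·cos(4x) dx = -120·(-2/15) = 16.
  So ∫_0^π (u')² dx = 200*π + 25*π/2 + 72*π + 0 + 0 + 16 = 16 + 569*π/2.
||u||_{H^1}^2 = (16 + 25*π) + (16 + 569*π/2) = 32 + 619*π/2.


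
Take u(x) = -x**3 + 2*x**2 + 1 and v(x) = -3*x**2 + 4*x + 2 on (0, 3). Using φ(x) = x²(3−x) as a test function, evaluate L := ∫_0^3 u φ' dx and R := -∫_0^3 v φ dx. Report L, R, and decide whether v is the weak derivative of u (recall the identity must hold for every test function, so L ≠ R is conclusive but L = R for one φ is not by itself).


LHS = 243/10, RHS = 54/5. No, v is not the weak derivative of u.

u(x) = -x**3 + 2*x**2 + 1, classical derivative u'(x) = -3*x**2 + 4*x.
φ(x) = x²(3−x), so φ'(x) = 3*x*(2 - x).
Note φ(0) = φ(3) = 0, so the boundary term u·φ vanishes.
LHS = ∫_0^3 u(x) φ'(x) dx = ∫_0^3 (3*x^5 - 12*x^4 + 12*x^3 - 3*x^2 + 6*x) dx. Term by term:
  ∫_0^3 3*x^5 dx = 729/2;  ∫_0^3 -12*x^4 dx = -2916/5;  ∫_0^3 12*x^3 dx = 243;
  ∫_0^3 -3*x^2 dx = -27;  ∫_0^3 6*x dx = 27.
Sum: 729/2 − 2916/5 + 243 − 27 + 27 = 243/10.
So LHS = 243/10.
∫_0^3 v(x) φ(x) dx = ∫_0^3 (3*x^5 - 13*x^4 + 10*x^3 + 6*x^2) dx. Term by term:
  ∫_0^3 3*x^5 dx = 729/2;  ∫_0^3 -13*x^4 dx = -3159/5;  ∫_0^3 10*x^3 dx = 405/2;
  ∫_0^3 6*x^2 dx = 54.
Sum: 729/2 − 3159/5 + 405/2 + 54 = -54/5.
So RHS = -∫_0^3 v(x) φ(x) dx = 54/5.
LHS − RHS = 27/2 ≠ 0, so the identity fails.
(For a valid weak derivative the identity must hold for EVERY test function, in particular this one. The failure shows v is NOT the weak derivative of u.)
Correct weak derivative would be u'(x) = -3*x**2 + 4*x.


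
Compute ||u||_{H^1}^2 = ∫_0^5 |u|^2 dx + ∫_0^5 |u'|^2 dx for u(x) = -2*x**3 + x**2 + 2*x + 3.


||u||_{H^1}^2 = 992240/21

The H^1 norm (squared) on an interval (0, L) is
  ||u||_{H^1}^2 = ∫_0^L u(x)^2 dx + ∫_0^L u'(x)^2 dx.
Compute u'(x) = -6*x**2 + 2*x + 2.
Then u(x)^2 = 4*x**6 - 4*x**5 - 7*x**4 - 8*x**3 + 10*x**2 + 12*x + 9 and u'(x)^2 = 36*x**4 - 24*x**3 - 20*x**2 + 8*x + 4.
Integrate each monomial from 0 to 5 using ∫_0^5 c·x^n dx = c·5^(n+1)/(n+1):
  ∫_0^5 u(x)^2 dx = ∫_0^5 (4*x^6 - 4*x^5 - 7*x^4 - 8*x^3 + 10*x^2 + 12*x + 9) dx. Term by term:
    ∫_0^5 4*x^6 dx = 312500/7;  ∫_0^5 -4*x^5 dx = -31250/3;  ∫_0^5 -7*x^4 dx = -4375;
    ∫_0^5 -8*x^3 dx = -1250;  ∫_0^5 10*x^2 dx = 1250/3;  ∫_0^5 12*x dx = 150;
    ∫_0^5 9 dx = 45.
  Sum: 312500/7 − 31250/3 − 4375 − 1250 + 1250/3 + 150 + 45 = 204490/7.
  ∫_0^5 u'(x)^2 dx = ∫_0^5 (36*x^4 - 24*x^3 - 20*x^2 + 8*x + 4) dx. Term by term:
    ∫_0^5 36*x^4 dx = 22500;  ∫_0^5 -24*x^3 dx = -3750;  ∫_0^5 -20*x^2 dx = -2500/3;
    ∫_0^5 8*x dx = 100;  ∫_0^5 4 dx = 20.
  Sum: 22500 − 3750 − 2500/3 + 100 + 20 = 54110/3.
Adding: ||u||_{H^1}^2 = 204490/7 + 54110/3 = 992240/21.


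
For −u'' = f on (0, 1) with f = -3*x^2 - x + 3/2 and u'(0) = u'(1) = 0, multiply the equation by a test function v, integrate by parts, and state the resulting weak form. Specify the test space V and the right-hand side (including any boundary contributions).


V = H^1(0, 1) (no boundary constraint on v; u is determined up to an additive constant); weak form: ∫_0^1 u'v' dx = ∫_0^1 (-3*x^2 - x + 3/2) v dx for all v ∈ V.

Multiply both sides by a test function v and integrate from 0 to 1:
  ∫_0^1 −u''(x) v(x) dx = ∫_0^1 f(x) v(x) dx.
Integrate the LHS by parts once:
  ∫_0^1 −u'' v dx = −[u'(x) v(x)]_0^1 + ∫_0^1 u'(x) v'(x) dx.
Thus ∫_0^1 u'(x) v'(x) dx = ∫_0^1 f(x) v(x) dx + [u'(x) v(x)]_0^1.
Choose V so that boundary terms are either known or forced to vanish.
u has homogeneous Neumann: u'(0) = u'(1) = 0. So [u' v]_0^1 = 0·v(1) − 0·v(0) = 0 for any v; take V = H^1(0, 1).
Weak formulation: find u (satisfying any essential BC) such that ∫_0^1 u'(x) v'(x) dx = ∫_0^1 f v dx for all v ∈ V (homogeneous Neumann, so boundary terms vanish).
Substituting f(x) = -3*x^2 - x + 3/2, the right-hand side is ∫_0^1 (-3*x^2 - x + 3/2) v dx.
Compatibility check (pure Neumann): taking v ≡ 1 ∈ V gives 0 = ∫_0^1 f dx + (0) − (0), i.e. ∫_0^1 f dx must equal u'(0) − u'(1) = 0. Indeed ∫_0^1 (-3*x^2 - x + 3/2) dx = 0, so the data are compatible. The solution is then unique only up to an additive constant (fix it e.g. by requiring ∫_0^1 u dx = 0).


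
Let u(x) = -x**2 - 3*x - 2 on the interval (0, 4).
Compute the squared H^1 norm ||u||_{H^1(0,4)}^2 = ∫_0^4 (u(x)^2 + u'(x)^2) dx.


||u||_{H^1}^2 = 17932/15

The H^1 norm (squared) on an interval (0, L) is
  ||u||_{H^1}^2 = ∫_0^L u(x)^2 dx + ∫_0^L u'(x)^2 dx.
Compute u'(x) = -2*x - 3.
Then u(x)^2 = x**4 + 6*x**3 + 13*x**2 + 12*x + 4 and u'(x)^2 = 4*x**2 + 12*x + 9.
Integrate each monomial from 0 to 4 using ∫_0^4 c·x^n dx = c·4^(n+1)/(n+1):
  ∫_0^4 u(x)^2 dx = ∫_0^4 (x^4 + 6*x^3 + 13*x^2 + 12*x + 4) dx. Term by term:
    ∫_0^4 x^4 dx = 1024/5;  ∫_0^4 6*x^3 dx = 384;  ∫_0^4 13*x^2 dx = 832/3;
    ∫_0^4 12*x dx = 96;  ∫_0^4 4 dx = 16.
  Sum: 1024/5 + 384 + 832/3 + 96 + 16 = 14672/15.
  ∫_0^4 u'(x)^2 dx = ∫_0^4 (4*x^2 + 12*x + 9) dx. Term by term:
    ∫_0^4 4*x^2 dx = 256/3;  ∫_0^4 12*x dx = 96;  ∫_0^4 9 dx = 36.
  Sum: 256/3 + 96 + 36 = 652/3.
Adding: ||u||_{H^1}^2 = 14672/15 + 652/3 = 17932/15.


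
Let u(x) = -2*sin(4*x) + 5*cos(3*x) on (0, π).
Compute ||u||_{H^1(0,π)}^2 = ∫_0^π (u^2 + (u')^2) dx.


||u||_{H^1(0,π)}^2 = -1600/7 + 159*π

u'(x) = -15*sin(3*x) - 8*cos(4*x).
Expand u² and (u')² and integrate term by term on (0, π), using: for integers n ≥ 1, ∫_0^π sin²(nx) dx = ∫_0^π cos²(nx) dx = π/2; for n ≠ n', ∫_0^π sin(nx)sin(n'x) dx = ∫_0^π cos(nx)cos(n'x) dx = 0; and by product-to-sum, ∫_0^π sin(nx)cos(n'x) dx = ½∫_0^π [sin((n+n')x) + sin((n−n')x)] dx, which is 0 when n+n' is even and 2n/(n²−n'²) when n+n' is odd (it need not vanish on (0, π)).
  u² squared terms: (-2)²·∫sin(4x)² dx = 4·π/2 = 2*π;  (5)²·∫cos(3x)² dx = 25·π/2 = 25*π/2.
  u² cross terms: 2·(-2)·(5)·∫sin(4x)·cos(3x) dx = -20·(8/7) = -160/7.
  So ∫_0^π u² dx = 2*π + 25*π/2 − 160/7 = -160/7 + 29*π/2.
  (u')² squared terms: (-15)²·∫sin(3x)² dx = 225·π/2 = 225*π/2;  (-8)²·∫cos(4x)² dx = 64·π/2 = 32*π.
  (u')² cross terms: 2·(-15)·(-8)·∫sin(3x)·cos(4x) dx = 240·(-6/7) = -1440/7.
  So ∫_0^π (u')² dx = 225*π/2 + 32*π − 1440/7 = -1440/7 + 289*π/2.
||u||_{H^1}^2 = (-160/7 + 29*π/2) + (-1440/7 + 289*π/2) = -1600/7 + 159*π.


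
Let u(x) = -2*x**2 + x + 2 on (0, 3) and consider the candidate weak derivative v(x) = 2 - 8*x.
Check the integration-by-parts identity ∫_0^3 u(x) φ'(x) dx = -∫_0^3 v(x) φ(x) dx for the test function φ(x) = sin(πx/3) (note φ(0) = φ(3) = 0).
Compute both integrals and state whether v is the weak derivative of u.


LHS = 30/π, RHS = 60/π. No, v is not the weak derivative of u.

u(x) = -2*x**2 + x + 2, classical derivative u'(x) = 1 - 4*x.
φ(x) = sin(πx/3), so φ'(x) = π*cos(π*x/3)/3.
Note φ(0) = φ(3) = 0, so the boundary term u·φ vanishes.
LHS = ∫_0^3 u(x) φ'(x) dx = ∫_0^3 (-2*π*x^2*cos(π*x/3)/3 + π*x*cos(π*x/3)/3 + 2*π*cos(π*x/3)/3) dx. Term by term:
  ∫_0^3 2*π*cos(π*x/3)/3 dx = 0;  ∫_0^3 -2*π*x^2*cos(π*x/3)/3 dx = 36/π;  ∫_0^3 π*x*cos(π*x/3)/3 dx = -6/π.
Sum: 0 + 36/π − 6/π = 30/π.
So LHS = 30/π.
∫_0^3 v(x) φ(x) dx = ∫_0^3 (-8*x*sin(π*x/3) + 2*sin(π*x/3)) dx. Term by term:
  ∫_0^3 2*sin(π*x/3) dx = 12/π;  ∫_0^3 -8*x*sin(π*x/3) dx = -72/π.
Sum: 12/π − 72/π = -60/π.
So RHS = -∫_0^3 v(x) φ(x) dx = 60/π.
LHS − RHS = -30/π ≠ 0, so the identity fails.
(For a valid weak derivative the identity must hold for EVERY test function, in particular this one. The failure shows v is NOT the weak derivative of u.)
Correct weak derivative would be u'(x) = 1 - 4*x.


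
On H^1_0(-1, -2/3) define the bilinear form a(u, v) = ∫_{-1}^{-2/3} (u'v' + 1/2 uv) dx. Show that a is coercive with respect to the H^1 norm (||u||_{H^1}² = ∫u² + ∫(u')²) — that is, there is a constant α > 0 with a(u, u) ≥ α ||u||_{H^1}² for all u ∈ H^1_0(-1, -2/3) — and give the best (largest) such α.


α = (1 + 18*π^2)/(2*(1 + 9*π^2))

Coercivity of a(·,·) on H^1_0(-1, -2/3) means a(u, u) ≥ α ||u||_{H^1}² for every u ∈ H^1_0.
The interval has length L = 1/3, and Poincaré/coercivity depend only on L. Here a(u, u) = ∫(u')² + (1/2)·∫u².
Here 0 < c = 1/2 < 1. The condition a(u,u) ≥ α||u||_{H^1}² reads (1−α)∫(u')² ≥ (α−c)∫u². Any admissible α is ≤ 1 (rapidly oscillating u have ∫u²/∫(u')² → 0), and α = 1 would force 0 ≥ (1−c)∫u², impossible since c < 1; so 1−α > 0. By the sharp Poincaré inequality on H^1_0 of an interval of length L, ∫(u')² ≥ (π/L)²∫u² with equality for the first sine mode sin(π(x−x₀)/L) (x₀ the left endpoint), so the inequality holds for all u iff (1−α)(π/L)² ≥ α − c, i.e. α ≤ ((π/L)² + c)/((π/L)² + 1) = (1 + c(L/π)²)/(1 + (L/π)²). With (π/L)² = 9*π^2 and c = 1/2, the largest admissible constant is α = ((π/L)² + c)/((π/L)² + 1).
Simplifying, α = (1 + 18*π^2)/(2*(1 + 9*π^2)).


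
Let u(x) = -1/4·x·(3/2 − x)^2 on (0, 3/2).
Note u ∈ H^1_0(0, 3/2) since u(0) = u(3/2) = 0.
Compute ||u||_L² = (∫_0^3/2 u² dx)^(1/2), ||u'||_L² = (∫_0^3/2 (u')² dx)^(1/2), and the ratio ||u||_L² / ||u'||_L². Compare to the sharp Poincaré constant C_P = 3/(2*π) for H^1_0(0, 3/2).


||u||_L² / ||u'||_L² = 3*sqrt(14)/28 < C_P = 3/(2*π).

u(x) = -1/4·x·(3/2 − x)^2, so u'(x) = -3*x^2/4 + 3*x/2 - 9/16.
u(x) = -1/4·x·(3/2 − x)^2 vanishes at x = 0 and x = 3/2, so u ∈ H^1_0(0, 3/2). Differentiate via the product rule and integrate the resulting polynomials term by term.
  ∫_0^3/2 u² dx = ∫_0^3/2 (x^6/16 - 3*x^5/8 + 27*x^4/32 - 27*x^3/32 + 81*x^2/256) dx. Term by term:
    ∫_0^3/2 x^6/16 dx = 2187/14336;  ∫_0^3/2 -3*x^5/8 dx = -729/1024;  ∫_0^3/2 27*x^4/32 dx = 6561/5120;
    ∫_0^3/2 -27*x^3/32 dx = -2187/2048;  ∫_0^3/2 81*x^2/256 dx = 729/2048.
  Sum: 2187/14336 − 729/1024 + 6561/5120 − 2187/2048 + 729/2048 = 729/71680.
  ∫_0^3/2 (u')² dx = ∫_0^3/2 (9*x^4/16 - 9*x^3/4 + 99*x^2/32 - 27*x/16 + 81/256) dx. Term by term:
    ∫_0^3/2 9*x^4/16 dx = 2187/2560;  ∫_0^3/2 -9*x^3/4 dx = -729/256;  ∫_0^3/2 99*x^2/32 dx = 891/256;
    ∫_0^3/2 -27*x/16 dx = -243/128;  ∫_0^3/2 81/256 dx = 243/512.
  Sum: 2187/2560 − 729/256 + 891/256 − 243/128 + 243/512 = 81/1280.
∫_0^3/2 u² dx = 729/71680, so ||u||_L² = 27*sqrt(70)/2240.
∫_0^3/2 (u')² dx = 81/1280, so ||u'||_L² = 9*sqrt(5)/80.
Ratio ||u||_L² / ||u'||_L² = 3*sqrt(14)/28.
Sharp Poincaré constant on H^1_0(0, 3/2) is C_P = L/π = 3/(2*π), achieved by sin(2*π/3·x).
A polynomial bump cannot attain the sharp Poincaré constant (only the first sine eigenfunction does), so the ratio is strictly less than C_P, consistent with ||u||_L² ≤ C_P ||u'||_L².


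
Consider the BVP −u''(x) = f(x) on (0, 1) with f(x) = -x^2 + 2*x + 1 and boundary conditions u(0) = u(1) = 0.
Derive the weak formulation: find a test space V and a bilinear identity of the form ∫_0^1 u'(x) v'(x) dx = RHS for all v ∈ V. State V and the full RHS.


V = H^1_0(0, 1) (so v(0) = v(1) = 0); weak form: ∫_0^1 u'v' dx = ∫_0^1 (-x^2 + 2*x + 1) v dx for all v ∈ V.

Multiply both sides by a test function v and integrate from 0 to 1:
  ∫_0^1 −u''(x) v(x) dx = ∫_0^1 f(x) v(x) dx.
Integrate the LHS by parts once:
  ∫_0^1 −u'' v dx = −[u'(x) v(x)]_0^1 + ∫_0^1 u'(x) v'(x) dx.
Thus ∫_0^1 u'(x) v'(x) dx = ∫_0^1 f(x) v(x) dx + [u'(x) v(x)]_0^1.
Choose V so that boundary terms are either known or forced to vanish.
u is Dirichlet: u(0) = u(1) = 0. Let V = H^1_0(0, 1); then v(0) = v(1) = 0, and [u' v]_0^1 = 0.
Weak formulation: find u (satisfying any essential BC) such that ∫_0^1 u'(x) v'(x) dx = ∫_0^1 f v dx for all v ∈ V.
Substituting f(x) = -x^2 + 2*x + 1, the right-hand side is ∫_0^1 (-x^2 + 2*x + 1) v dx.


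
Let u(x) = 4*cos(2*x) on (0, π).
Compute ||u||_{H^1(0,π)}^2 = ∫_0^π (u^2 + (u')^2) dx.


||u||_{H^1(0,π)}^2 = 40*π

u'(x) = -8*sin(2*x).
Expand u² and (u')² and integrate term by term on (0, π), using: for integers n ≥ 1, ∫_0^π sin²(nx) dx = ∫_0^π cos²(nx) dx = π/2; for n ≠ n', ∫_0^π sin(nx)sin(n'x) dx = ∫_0^π cos(nx)cos(n'x) dx = 0; and by product-to-sum, ∫_0^π sin(nx)cos(n'x) dx = ½∫_0^π [sin((n+n')x) + sin((n−n')x)] dx, which is 0 when n+n' is even and 2n/(n²−n'²) when n+n' is odd (it need not vanish on (0, π)).
  u² squared terms: (4)²·∫cos(2x)² dx = 16·π/2 = 8*π.
  So ∫_0^π u² dx = 8*π.
  (u')² squared terms: (-8)²·∫sin(2x)² dx = 64·π/2 = 32*π.
  So ∫_0^π (u')² dx = 32*π.
||u||_{H^1}^2 = (8*π) + (32*π) = 40*π.


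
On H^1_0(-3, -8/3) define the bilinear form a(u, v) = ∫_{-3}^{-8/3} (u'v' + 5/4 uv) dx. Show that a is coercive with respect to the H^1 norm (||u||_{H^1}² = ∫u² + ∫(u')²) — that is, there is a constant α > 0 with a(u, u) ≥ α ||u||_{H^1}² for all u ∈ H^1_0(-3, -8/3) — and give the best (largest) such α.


α = 1

Coercivity of a(·,·) on H^1_0(-3, -8/3) means a(u, u) ≥ α ||u||_{H^1}² for every u ∈ H^1_0.
The interval has length L = 1/3, and Poincaré/coercivity depend only on L. Here a(u, u) = ∫(u')² + (5/4)·∫u².
Here c = 5/4 ≥ 1, so a(u,u) = ∫(u')² + c∫u² ≥ ∫(u')² + ∫u² = ||u||_{H^1}², i.e. α = 1 works. No larger α is possible: a(u,u) ≥ α||u||_{H^1}² means (1−α)∫(u')² ≥ (α−c)∫u², and for the modes u_n = sin(nπ(x−x₀)/L) (x₀ the left endpoint) one has ∫u_n²/∫(u_n')² = (L/(nπ))² → 0, so a(u_n,u_n)/||u_n||_{H^1}² → 1. Hence the optimal constant is α = 1.
Therefore α = 1.


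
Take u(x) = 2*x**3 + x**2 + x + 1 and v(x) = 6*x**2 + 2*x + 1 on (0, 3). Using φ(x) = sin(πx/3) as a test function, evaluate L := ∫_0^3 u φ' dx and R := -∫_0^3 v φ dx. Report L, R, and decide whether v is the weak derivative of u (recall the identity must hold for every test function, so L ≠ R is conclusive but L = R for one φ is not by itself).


LHS = -186/π + 648/π^3, RHS = -186/π + 648/π^3. Yes, v = u' weakly.

u(x) = 2*x**3 + x**2 + x + 1, classical derivative u'(x) = 6*x**2 + 2*x + 1.
φ(x) = sin(πx/3), so φ'(x) = π*cos(π*x/3)/3.
Note φ(0) = φ(3) = 0, so the boundary term u·φ vanishes.
LHS = ∫_0^3 u(x) φ'(x) dx = ∫_0^3 (2*π*x^3*cos(π*x/3)/3 + π*x^2*cos(π*x/3)/3 + π*x*cos(π*x/3)/3 + π*cos(π*x/3)/3) dx. Term by term:
  ∫_0^3 π*cos(π*x/3)/3 dx = 0;  ∫_0^3 π*x*cos(π*x/3)/3 dx = -6/π;  ∫_0^3 π*x^2*cos(π*x/3)/3 dx = -18/π;
  ∫_0^3 2*π*x^3*cos(π*x/3)/3 dx = -162/π + 648/π^3.
Sum: 0 − 6/π − 18/π + -162/π + 648/π^3 = -186/π + 648/π^3.
So LHS = -186/π + 648/π^3.
∫_0^3 v(x) φ(x) dx = ∫_0^3 (6*x^2*sin(π*x/3) + 2*x*sin(π*x/3) + sin(π*x/3)) dx. Term by term:
  ∫_0^3 2*x*sin(π*x/3) dx = 18/π;  ∫_0^3 6*x^2*sin(π*x/3) dx = -648/π^3 + 162/π;  ∫_0^3 sin(π*x/3) dx = 6/π.
Sum: 18/π + -648/π^3 + 162/π + 6/π = -648/π^3 + 186/π.
So RHS = -∫_0^3 v(x) φ(x) dx = -186/π + 648/π^3.
LHS = RHS, so the identity holds for this test φ.
Moreover u is smooth here and v(x) = u'(x) = 6*x**2 + 2*x + 1 pointwise, so the identity holds for every test function. Hence v is the weak derivative of u.


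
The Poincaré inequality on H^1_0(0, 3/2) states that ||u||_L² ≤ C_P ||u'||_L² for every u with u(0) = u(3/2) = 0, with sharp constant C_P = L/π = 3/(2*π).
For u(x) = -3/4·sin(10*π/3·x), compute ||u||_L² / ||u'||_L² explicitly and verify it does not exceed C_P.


||u||_L² / ||u'||_L² = 3/(10*π) < C_P = 3/(2*π).

u(x) = -3/4·sin(10*π/3·x), so u'(x) = -5*π*cos(10*π*x/3)/2.
Writing u(x) = A·sin(kπx/L) with A = -3/4 and k = 5, use ∫_0^L sin²(kπx/L) dx = L/2 and ∫_0^L cos²(kπx/L) dx = L/2.
u² = 9/16·sin²(10*π/3·x) and (u')² = 25*π^2/4·cos²(10*π/3·x), and each of sin², cos² integrates to L/2 = 3/4 over (0, 3/2).
∫_0^3/2 u² dx = 27/64, so ||u||_L² = 3*sqrt(3)/8.
∫_0^3/2 (u')² dx = 75*π^2/16, so ||u'||_L² = 5*sqrt(3)*π/4.
Ratio ||u||_L² / ||u'||_L² = 3/(10*π).
Sharp Poincaré constant on H^1_0(0, 3/2) is C_P = L/π = 3/(2*π), achieved by sin(2*π/3·x).
This is the k = 5 harmonic; the ratio L/(kπ) is strictly less than C_P = L/π, consistent with the sharp inequality ||u||_L² ≤ C_P ||u'||_L².


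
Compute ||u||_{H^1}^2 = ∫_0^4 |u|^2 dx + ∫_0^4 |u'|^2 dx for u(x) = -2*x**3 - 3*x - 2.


||u||_{H^1}^2 = 728444/35

The H^1 norm (squared) on an interval (0, L) is
  ||u||_{H^1}^2 = ∫_0^L u(x)^2 dx + ∫_0^L u'(x)^2 dx.
Compute u'(x) = -6*x**2 - 3.
Then u(x)^2 = 4*x**6 + 12*x**4 + 8*x**3 + 9*x**2 + 12*x + 4 and u'(x)^2 = 36*x**4 + 36*x**2 + 9.
Integrate each monomial from 0 to 4 using ∫_0^4 c·x^n dx = c·4^(n+1)/(n+1):
  ∫_0^4 u(x)^2 dx = ∫_0^4 (4*x^6 + 12*x^4 + 8*x^3 + 9*x^2 + 12*x + 4) dx. Term by term:
    ∫_0^4 4*x^6 dx = 65536/7;  ∫_0^4 12*x^4 dx = 12288/5;  ∫_0^4 8*x^3 dx = 512;
    ∫_0^4 9*x^2 dx = 192;  ∫_0^4 12*x dx = 96;  ∫_0^4 4 dx = 16.
  Sum: 65536/7 + 12288/5 + 512 + 192 + 96 + 16 = 442256/35.
  ∫_0^4 u'(x)^2 dx = ∫_0^4 (36*x^4 + 36*x^2 + 9) dx. Term by term:
    ∫_0^4 36*x^4 dx = 36864/5;  ∫_0^4 36*x^2 dx = 768;  ∫_0^4 9 dx = 36.
  Sum: 36864/5 + 768 + 36 = 40884/5.
Adding: ||u||_{H^1}^2 = 442256/35 + 40884/5 = 728444/35.


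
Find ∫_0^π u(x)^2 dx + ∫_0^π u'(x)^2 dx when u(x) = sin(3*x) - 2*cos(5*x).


||u||_{H^1(0,π)}^2 = 57*π

u'(x) = 10*sin(5*x) + 3*cos(3*x).
Expand u² and (u')² and integrate term by term on (0, π), using: for integers n ≥ 1, ∫_0^π sin²(nx) dx = ∫_0^π cos²(nx) dx = π/2; for n ≠ n', ∫_0^π sin(nx)sin(n'x) dx = ∫_0^π cos(nx)cos(n'x) dx = 0; and by product-to-sum, ∫_0^π sin(nx)cos(n'x) dx = ½∫_0^π [sin((n+n')x) + sin((n−n')x)] dx, which is 0 when n+n' is even and 2n/(n²−n'²) when n+n' is odd (it need not vanish on (0, π)).
  u² squared terms: (-2)²·∫cos(5x)² dx = 4·π/2 = 2*π;  (1)²·∫sin(3x)² dx = 1·π/2 = π/2.
  u² cross terms: 2·(-2)·(1)·∫cos(5x)·sin(3x) dx = -4·(0) = 0.
  So ∫_0^π u² dx = 2*π + π/2 + 0 = 5*π/2.
  (u')² squared terms: (3)²·∫cos(3x)² dx = 9·π/2 = 9*π/2;  (10)²·∫sin(5x)² dx = 100·π/2 = 50*π.
  (u')² cross terms: 2·(3)·(10)·∫cos(3x)·sin(5x) dx = 60·(0) = 0.
  So ∫_0^π (u')² dx = 9*π/2 + 50*π + 0 = 109*π/2.
||u||_{H^1}^2 = (5*π/2) + (109*π/2) = 57*π.


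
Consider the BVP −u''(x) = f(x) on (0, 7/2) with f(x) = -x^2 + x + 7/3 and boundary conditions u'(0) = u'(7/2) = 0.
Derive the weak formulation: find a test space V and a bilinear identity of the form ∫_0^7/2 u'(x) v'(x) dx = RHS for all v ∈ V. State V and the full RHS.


V = H^1(0, 7/2) (no boundary constraint on v; u is determined up to an additive constant); weak form: ∫_0^7/2 u'v' dx = ∫_0^7/2 (-x^2 + x + 7/3) v dx for all v ∈ V.

Multiply both sides by a test function v and integrate from 0 to 7/2:
  ∫_0^7/2 −u''(x) v(x) dx = ∫_0^7/2 f(x) v(x) dx.
Integrate the LHS by parts once:
  ∫_0^7/2 −u'' v dx = −[u'(x) v(x)]_0^7/2 + ∫_0^7/2 u'(x) v'(x) dx.
Thus ∫_0^7/2 u'(x) v'(x) dx = ∫_0^7/2 f(x) v(x) dx + [u'(x) v(x)]_0^7/2.
Choose V so that boundary terms are either known or forced to vanish.
u has homogeneous Neumann: u'(0) = u'(7/2) = 0. So [u' v]_0^7/2 = 0·v(7/2) − 0·v(0) = 0 for any v; take V = H^1(0, 7/2).
Weak formulation: find u (satisfying any essential BC) such that ∫_0^7/2 u'(x) v'(x) dx = ∫_0^7/2 f v dx for all v ∈ V (homogeneous Neumann, so boundary terms vanish).
Substituting f(x) = -x^2 + x + 7/3, the right-hand side is ∫_0^7/2 (-x^2 + x + 7/3) v dx.
Compatibility check (pure Neumann): taking v ≡ 1 ∈ V gives 0 = ∫_0^7/2 f dx + (0) − (0), i.e. ∫_0^7/2 f dx must equal u'(0) − u'(7/2) = 0. Indeed ∫_0^7/2 (-x^2 + x + 7/3) dx = 0, so the data are compatible. The solution is then unique only up to an additive constant (fix it e.g. by requiring ∫_0^7/2 u dx = 0).


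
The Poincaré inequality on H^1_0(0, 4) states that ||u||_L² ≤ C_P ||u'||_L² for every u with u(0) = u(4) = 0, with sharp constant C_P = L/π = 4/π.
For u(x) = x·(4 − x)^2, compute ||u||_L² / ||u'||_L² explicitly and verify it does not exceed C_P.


||u||_L² / ||u'||_L² = 2*sqrt(14)/7 < C_P = 4/π.

u(x) = x·(4 − x)^2, so u'(x) = (x - 4)*(3*x - 4).
u(x) = x·(4 − x)^2 vanishes at x = 0 and x = 4, so u ∈ H^1_0(0, 4). Differentiate via the product rule and integrate the resulting polynomials term by term.
  ∫_0^4 u² dx = ∫_0^4 (x^6 - 16*x^5 + 96*x^4 - 256*x^3 + 256*x^2) dx. Term by term:
    ∫_0^4 x^6 dx = 16384/7;  ∫_0^4 -16*x^5 dx = -32768/3;  ∫_0^4 96*x^4 dx = 98304/5;
    ∫_0^4 -256*x^3 dx = -16384;  ∫_0^4 256*x^2 dx = 16384/3.
  Sum: 16384/7 − 32768/3 + 98304/5 − 16384 + 16384/3 = 16384/105.
  ∫_0^4 (u')² dx = ∫_0^4 (9*x^4 - 96*x^3 + 352*x^2 - 512*x + 256) dx. Term by term:
    ∫_0^4 9*x^4 dx = 9216/5;  ∫_0^4 -96*x^3 dx = -6144;  ∫_0^4 352*x^2 dx = 22528/3;
    ∫_0^4 -512*x dx = -4096;  ∫_0^4 256 dx = 1024.
  Sum: 9216/5 − 6144 + 22528/3 − 4096 + 1024 = 2048/15.
∫_0^4 u² dx = 16384/105, so ||u||_L² = 128*sqrt(105)/105.
∫_0^4 (u')² dx = 2048/15, so ||u'||_L² = 32*sqrt(30)/15.
Ratio ||u||_L² / ||u'||_L² = 2*sqrt(14)/7.
Sharp Poincaré constant on H^1_0(0, 4) is C_P = L/π = 4/π, achieved by sin(π/4·x).
A polynomial bump cannot attain the sharp Poincaré constant (only the first sine eigenfunction does), so the ratio is strictly less than C_P, consistent with ||u||_L² ≤ C_P ||u'||_L².
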